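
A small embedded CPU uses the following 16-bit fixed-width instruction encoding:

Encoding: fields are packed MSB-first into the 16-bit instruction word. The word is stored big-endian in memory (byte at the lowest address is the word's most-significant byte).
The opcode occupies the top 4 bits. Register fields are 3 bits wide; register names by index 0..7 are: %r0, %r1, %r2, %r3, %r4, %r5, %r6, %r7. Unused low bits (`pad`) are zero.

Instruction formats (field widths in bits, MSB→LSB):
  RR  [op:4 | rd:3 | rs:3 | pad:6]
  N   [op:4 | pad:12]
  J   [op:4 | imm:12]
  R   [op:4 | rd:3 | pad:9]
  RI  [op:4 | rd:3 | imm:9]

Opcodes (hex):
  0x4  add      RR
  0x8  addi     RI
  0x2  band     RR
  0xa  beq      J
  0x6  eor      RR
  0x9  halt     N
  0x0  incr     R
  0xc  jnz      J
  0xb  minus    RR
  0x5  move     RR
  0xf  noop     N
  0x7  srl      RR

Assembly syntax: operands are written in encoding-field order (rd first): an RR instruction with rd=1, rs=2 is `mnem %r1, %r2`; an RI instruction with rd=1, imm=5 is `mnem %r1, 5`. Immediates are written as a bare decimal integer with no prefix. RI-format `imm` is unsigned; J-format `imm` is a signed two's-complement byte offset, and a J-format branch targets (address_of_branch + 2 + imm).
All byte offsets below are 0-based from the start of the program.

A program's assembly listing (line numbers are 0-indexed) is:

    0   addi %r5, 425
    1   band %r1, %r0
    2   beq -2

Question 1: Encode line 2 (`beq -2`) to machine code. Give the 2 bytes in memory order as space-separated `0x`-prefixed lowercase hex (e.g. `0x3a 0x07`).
line 2 (beq): pack op=0xa:4|imm=-2:12 = 0xaffe; big→ af fe

0xaf 0xfe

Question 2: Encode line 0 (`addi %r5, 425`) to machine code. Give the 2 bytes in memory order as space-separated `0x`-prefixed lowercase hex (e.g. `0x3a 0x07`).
line 0 (addi): pack op=0x8:4|rd=5:3|imm=425:9 = 0x8ba9; big→ 8b a9

0x8b 0xa9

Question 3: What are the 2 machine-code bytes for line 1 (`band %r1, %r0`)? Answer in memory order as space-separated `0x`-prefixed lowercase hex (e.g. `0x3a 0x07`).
0x22 0x00

L1: band op=0x2:4|rd=1:3|rs=0:3|pad=0:6 ⇒ 0x2200 ⇒ big 22 00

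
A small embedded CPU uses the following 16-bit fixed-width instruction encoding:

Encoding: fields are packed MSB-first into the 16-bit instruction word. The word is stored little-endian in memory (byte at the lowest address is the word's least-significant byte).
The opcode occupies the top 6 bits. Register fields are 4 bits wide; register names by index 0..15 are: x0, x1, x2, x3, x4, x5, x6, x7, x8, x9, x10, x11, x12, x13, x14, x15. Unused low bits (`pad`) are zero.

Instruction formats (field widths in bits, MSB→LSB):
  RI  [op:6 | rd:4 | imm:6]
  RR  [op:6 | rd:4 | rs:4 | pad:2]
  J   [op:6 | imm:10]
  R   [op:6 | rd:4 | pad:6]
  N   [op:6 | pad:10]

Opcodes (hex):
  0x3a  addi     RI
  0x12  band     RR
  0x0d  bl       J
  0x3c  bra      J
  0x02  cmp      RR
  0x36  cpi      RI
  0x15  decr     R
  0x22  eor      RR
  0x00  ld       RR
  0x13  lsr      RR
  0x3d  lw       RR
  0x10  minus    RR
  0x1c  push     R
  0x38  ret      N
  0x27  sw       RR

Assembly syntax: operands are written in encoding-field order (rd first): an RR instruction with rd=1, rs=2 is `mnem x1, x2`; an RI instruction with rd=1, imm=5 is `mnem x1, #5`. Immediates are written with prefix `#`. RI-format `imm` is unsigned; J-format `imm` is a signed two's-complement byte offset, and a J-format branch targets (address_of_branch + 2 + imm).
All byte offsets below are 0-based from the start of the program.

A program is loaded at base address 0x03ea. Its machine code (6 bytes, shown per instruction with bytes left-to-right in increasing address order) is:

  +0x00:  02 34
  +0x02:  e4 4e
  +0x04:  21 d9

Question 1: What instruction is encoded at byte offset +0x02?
lsr x11, x9

+0x02: e4 4e ⇒ word 0x4ee4 (little)
  op=0x4ee4>>10=0x13 ⇒ lsr (RR)
  [9:6] rd=11 = x11
  [5:2] rs=9 = x9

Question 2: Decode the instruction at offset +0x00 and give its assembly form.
bl #2

[00] 02 34 → 0x3402
  opcode bits[15:10]=0xd: bl/J
  imm@[9:0]=0x2 ⇒ #2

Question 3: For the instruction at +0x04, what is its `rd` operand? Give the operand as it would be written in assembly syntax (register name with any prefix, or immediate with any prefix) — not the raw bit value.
x4

[04] 21 d9 → 0xd921
  opcode bits[15:10]=0x36: cpi/RI
  rd@[9:6]=0x4 ⇒ x4
  imm@[5:0]=0x21 ⇒ #33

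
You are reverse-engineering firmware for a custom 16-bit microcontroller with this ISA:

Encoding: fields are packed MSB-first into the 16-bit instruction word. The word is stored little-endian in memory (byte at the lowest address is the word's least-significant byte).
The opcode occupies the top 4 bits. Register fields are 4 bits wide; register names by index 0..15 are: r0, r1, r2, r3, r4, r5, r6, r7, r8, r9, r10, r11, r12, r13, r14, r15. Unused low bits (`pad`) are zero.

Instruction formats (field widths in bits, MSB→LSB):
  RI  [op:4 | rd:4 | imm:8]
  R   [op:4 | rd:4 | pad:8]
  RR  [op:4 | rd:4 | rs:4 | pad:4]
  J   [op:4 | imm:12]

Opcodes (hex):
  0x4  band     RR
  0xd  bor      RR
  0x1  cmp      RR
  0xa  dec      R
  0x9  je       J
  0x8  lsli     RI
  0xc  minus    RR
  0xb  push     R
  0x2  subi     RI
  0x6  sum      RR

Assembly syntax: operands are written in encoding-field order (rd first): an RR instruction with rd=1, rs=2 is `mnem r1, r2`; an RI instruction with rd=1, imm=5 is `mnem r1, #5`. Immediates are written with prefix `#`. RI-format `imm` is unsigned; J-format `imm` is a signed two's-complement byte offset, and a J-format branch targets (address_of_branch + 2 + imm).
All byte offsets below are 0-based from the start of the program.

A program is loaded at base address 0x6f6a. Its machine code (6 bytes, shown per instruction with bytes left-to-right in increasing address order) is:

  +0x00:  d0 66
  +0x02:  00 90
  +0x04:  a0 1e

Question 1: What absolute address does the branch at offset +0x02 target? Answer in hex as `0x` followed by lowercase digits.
0x6f6e

@+02  little-endian(00 90) = 0x9000
  top 4b → 0x9 → je [J]
  [11:0] imm=0 = #0
  target = base 0x6f6a + off 0x02 + 2 + imm 0 = 0x6f6e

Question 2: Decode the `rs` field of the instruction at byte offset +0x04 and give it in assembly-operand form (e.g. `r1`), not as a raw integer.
@+04  little-endian(a0 1e) = 0x1ea0
  opcode bits[15:12]=0x1: cmp/RR
  rd@[11:8]=0xe ⇒ r14
  rs@[7:4]=0xa ⇒ r10

r10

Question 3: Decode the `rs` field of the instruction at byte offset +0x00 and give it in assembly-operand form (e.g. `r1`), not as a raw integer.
@+00  little-endian(d0 66) = 0x66d0
  opcode bits[15:12]=0x6: sum/RR
  rd: (w>>8)&0xf=0x6 → r6
  rs: (w>>4)&0xf=0xd → r13

r13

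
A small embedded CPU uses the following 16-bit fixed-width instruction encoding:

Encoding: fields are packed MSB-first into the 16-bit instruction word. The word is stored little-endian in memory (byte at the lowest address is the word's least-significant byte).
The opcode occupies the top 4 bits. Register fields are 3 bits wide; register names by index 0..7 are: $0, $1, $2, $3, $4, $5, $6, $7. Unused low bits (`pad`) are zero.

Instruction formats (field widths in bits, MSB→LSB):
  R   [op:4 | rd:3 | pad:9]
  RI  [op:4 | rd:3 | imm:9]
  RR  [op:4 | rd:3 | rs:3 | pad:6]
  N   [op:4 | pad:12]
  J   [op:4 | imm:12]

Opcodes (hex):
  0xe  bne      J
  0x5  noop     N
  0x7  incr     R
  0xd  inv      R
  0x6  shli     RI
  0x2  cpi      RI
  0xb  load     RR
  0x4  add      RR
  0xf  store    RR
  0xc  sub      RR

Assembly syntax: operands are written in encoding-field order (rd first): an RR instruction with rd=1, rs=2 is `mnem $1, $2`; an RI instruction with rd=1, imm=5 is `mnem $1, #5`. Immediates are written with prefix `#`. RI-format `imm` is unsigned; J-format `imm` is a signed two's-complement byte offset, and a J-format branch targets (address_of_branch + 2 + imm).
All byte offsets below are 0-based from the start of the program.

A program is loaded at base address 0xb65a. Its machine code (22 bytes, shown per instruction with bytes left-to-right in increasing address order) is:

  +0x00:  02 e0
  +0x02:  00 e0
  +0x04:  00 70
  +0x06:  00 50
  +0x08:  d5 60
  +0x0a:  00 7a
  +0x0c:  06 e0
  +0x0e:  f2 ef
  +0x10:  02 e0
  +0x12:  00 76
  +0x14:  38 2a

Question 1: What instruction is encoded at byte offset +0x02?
off 0x02: read 00 e0 as little → 0xe000
  opcode bits[15:12]=0xe: bne/J
  [11:0] imm=0 = #0

bne #0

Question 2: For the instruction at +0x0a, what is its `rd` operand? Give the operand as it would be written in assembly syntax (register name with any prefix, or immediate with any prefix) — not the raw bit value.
$5

+0x0a: 00 7a ⇒ word 0x7a00 (little)
  top 4b → 0x7 → incr [R]
  rd: (w>>9)&0x7=0x5 → $5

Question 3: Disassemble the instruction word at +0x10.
bne #2

[10] 02 e0 → 0xe002
  op=0xe002>>12=0xe ⇒ bne (J)
  imm: (w>>0)&0xfff=0x2 → #2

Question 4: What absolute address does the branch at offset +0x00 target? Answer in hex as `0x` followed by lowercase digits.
0xb65e

[00] 02 e0 → 0xe002
  opcode bits[15:12]=0xe: bne/J
  imm@[11:0]=0x2 ⇒ #2
  target = base 0xb65a + off 0x00 + 2 + imm 2 = 0xb65e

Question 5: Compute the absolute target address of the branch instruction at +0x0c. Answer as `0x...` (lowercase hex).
0xb66e

off 0x0c: read 06 e0 as little → 0xe006
  top 4b → 0xe → bne [J]
  imm: (w>>0)&0xfff=0x6 → #6
  target = base 0xb65a + off 0x0c + 2 + imm 6 = 0xb66e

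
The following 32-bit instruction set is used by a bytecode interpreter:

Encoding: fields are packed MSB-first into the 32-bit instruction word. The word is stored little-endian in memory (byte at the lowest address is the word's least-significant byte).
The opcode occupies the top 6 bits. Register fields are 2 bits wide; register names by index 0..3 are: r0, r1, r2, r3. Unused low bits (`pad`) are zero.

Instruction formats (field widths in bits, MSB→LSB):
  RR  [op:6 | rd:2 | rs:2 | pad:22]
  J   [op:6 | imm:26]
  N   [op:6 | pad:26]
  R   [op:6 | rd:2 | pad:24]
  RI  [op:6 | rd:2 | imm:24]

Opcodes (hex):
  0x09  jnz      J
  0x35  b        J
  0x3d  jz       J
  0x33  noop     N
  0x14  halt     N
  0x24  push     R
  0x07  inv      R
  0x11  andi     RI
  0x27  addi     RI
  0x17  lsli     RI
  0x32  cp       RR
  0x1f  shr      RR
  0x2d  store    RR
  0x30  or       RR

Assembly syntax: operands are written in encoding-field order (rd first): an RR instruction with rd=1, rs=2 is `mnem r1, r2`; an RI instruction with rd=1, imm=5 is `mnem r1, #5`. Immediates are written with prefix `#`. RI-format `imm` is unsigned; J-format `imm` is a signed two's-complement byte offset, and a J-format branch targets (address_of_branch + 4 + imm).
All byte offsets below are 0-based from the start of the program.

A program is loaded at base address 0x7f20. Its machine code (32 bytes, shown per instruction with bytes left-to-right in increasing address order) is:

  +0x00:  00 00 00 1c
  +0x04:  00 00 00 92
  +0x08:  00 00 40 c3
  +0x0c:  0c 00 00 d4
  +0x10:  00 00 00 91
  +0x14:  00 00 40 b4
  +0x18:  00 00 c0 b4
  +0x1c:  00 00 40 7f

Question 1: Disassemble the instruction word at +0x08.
off 0x08: read 00 00 40 c3 as little → 0xc3400000
  opcode bits[31:26]=0x30: or/RR
  rd@[25:24]=0x3 ⇒ r3
  rs@[23:22]=0x1 ⇒ r1

or r3, r1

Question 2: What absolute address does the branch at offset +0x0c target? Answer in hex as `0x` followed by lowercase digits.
0x7f3c

@+0c  little-endian(0c 00 00 d4) = 0xd400000c
  top 6b → 0x35 → b [J]
  imm@[25:0]=0xc ⇒ #12
  target = base 0x7f20 + off 0x0c + 4 + imm 12 = 0x7f3c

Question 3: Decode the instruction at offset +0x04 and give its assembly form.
off 0x04: read 00 00 00 92 as little → 0x92000000
  opcode bits[31:26]=0x24: push/R
  rd@[25:24]=0x2 ⇒ r2

push r2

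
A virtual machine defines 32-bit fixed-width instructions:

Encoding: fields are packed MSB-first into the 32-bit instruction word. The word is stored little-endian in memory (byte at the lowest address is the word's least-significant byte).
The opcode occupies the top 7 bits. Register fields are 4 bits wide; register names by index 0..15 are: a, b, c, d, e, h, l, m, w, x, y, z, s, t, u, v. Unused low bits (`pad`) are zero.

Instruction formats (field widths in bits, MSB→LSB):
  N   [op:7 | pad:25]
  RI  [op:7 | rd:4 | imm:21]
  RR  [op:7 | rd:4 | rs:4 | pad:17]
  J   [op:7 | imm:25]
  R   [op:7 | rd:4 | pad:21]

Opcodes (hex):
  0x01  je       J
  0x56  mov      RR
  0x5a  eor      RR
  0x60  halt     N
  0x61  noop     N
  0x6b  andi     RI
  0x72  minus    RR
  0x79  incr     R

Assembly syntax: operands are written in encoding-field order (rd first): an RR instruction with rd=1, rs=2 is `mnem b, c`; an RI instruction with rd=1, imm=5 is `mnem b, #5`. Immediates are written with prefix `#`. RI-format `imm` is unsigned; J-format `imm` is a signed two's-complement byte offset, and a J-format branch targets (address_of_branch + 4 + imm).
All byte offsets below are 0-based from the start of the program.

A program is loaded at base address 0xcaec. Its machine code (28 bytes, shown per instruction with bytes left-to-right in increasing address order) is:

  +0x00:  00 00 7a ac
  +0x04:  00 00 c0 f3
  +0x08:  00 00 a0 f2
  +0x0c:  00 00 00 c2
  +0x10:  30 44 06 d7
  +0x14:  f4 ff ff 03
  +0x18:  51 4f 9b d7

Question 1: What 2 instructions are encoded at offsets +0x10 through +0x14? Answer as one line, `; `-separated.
[10] 30 44 06 d7 → 0xd7064430
  op=0xd7064430>>25=0x6b ⇒ andi (RI)
  [24:21] rd=8 = w
  [20:0] imm=410672 = #410672
[14] f4 ff ff 03 → 0x03fffff4
  op=0x03fffff4>>25=0x1 ⇒ je (J)
  [24:0] imm=33554420 (s25→-12) = #-12

andi w, #410672; je #-12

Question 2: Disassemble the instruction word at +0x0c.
off 0x0c: read 00 00 00 c2 as little → 0xc2000000
  opcode bits[31:25]=0x61: noop/N

noop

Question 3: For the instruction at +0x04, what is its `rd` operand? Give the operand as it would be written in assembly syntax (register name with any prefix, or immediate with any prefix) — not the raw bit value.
+0x04: 00 00 c0 f3 ⇒ word 0xf3c00000 (little)
  top 7b → 0x79 → incr [R]
  rd@[24:21]=0xe ⇒ u

u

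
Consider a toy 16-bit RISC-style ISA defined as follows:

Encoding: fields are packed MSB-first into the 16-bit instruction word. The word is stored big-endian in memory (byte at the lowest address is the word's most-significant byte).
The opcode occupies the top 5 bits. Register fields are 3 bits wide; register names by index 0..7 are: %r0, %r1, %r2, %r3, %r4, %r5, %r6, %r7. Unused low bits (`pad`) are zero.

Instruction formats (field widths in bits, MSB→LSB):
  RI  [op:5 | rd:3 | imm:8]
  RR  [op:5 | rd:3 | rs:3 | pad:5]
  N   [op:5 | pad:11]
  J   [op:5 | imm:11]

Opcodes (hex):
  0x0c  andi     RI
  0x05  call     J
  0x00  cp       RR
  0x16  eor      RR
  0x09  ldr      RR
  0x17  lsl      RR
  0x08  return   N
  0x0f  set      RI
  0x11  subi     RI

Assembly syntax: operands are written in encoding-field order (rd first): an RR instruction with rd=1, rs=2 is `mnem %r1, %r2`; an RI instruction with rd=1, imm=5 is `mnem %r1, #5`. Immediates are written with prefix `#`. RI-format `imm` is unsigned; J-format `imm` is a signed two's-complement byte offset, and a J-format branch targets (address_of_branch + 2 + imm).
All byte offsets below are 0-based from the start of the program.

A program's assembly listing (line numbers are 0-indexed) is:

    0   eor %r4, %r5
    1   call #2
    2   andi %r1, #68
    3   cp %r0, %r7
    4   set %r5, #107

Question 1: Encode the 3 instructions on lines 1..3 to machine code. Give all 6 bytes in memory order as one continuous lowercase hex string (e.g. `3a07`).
L1: call op=0x5:5|imm=2:11 ⇒ 0x2802 ⇒ big 28 02
L2: andi op=0xc:5|rd=1:3|imm=68:8 ⇒ 0x6144 ⇒ big 61 44
L3: cp op=0x0:5|rd=0:3|rs=7:3|pad=0:5 ⇒ 0x00e0 ⇒ big 00 e0

2802614400e0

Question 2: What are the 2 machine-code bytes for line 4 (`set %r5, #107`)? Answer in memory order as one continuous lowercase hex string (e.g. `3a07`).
7d6b

L4: set op=0xf:5|rd=5:3|imm=107:8 ⇒ 0x7d6b ⇒ big 7d 6b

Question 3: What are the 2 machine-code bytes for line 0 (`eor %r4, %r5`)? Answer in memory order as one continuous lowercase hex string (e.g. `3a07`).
b4a0

L0: eor op=0x16:5|rd=4:3|rs=5:3|pad=0:5 ⇒ 0xb4a0 ⇒ big b4 a0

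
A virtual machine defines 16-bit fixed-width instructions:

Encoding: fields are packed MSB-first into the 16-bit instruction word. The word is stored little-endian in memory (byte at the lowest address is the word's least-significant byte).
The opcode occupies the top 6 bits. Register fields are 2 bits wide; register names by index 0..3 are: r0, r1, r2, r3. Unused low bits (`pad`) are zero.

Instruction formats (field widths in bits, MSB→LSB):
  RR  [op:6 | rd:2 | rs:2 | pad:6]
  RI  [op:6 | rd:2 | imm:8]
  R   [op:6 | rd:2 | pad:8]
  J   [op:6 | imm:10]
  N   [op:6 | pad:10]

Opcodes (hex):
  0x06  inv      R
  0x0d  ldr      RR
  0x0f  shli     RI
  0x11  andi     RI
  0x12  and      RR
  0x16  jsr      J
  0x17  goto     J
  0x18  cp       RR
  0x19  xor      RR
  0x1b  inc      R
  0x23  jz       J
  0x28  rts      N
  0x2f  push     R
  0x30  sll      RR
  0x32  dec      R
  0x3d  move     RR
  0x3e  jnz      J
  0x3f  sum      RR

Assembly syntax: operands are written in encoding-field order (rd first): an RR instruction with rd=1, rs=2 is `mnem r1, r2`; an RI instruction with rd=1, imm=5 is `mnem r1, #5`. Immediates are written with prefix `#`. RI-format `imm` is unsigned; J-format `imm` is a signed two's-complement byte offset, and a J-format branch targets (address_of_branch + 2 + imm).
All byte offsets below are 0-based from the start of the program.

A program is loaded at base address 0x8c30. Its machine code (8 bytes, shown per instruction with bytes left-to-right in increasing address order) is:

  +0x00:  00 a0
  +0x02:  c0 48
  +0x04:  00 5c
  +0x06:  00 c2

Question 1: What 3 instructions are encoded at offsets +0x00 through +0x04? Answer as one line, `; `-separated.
[00] 00 a0 → 0xa000
  op=0xa000>>10=0x28 ⇒ rts (N)
[02] c0 48 → 0x48c0
  op=0x48c0>>10=0x12 ⇒ and (RR)
  rd@[9:8]=0x0 ⇒ r0
  rs@[7:6]=0x3 ⇒ r3
[04] 00 5c → 0x5c00
  op=0x5c00>>10=0x17 ⇒ goto (J)
  imm@[9:0]=0x0 ⇒ #0

rts; and r0, r3; goto #0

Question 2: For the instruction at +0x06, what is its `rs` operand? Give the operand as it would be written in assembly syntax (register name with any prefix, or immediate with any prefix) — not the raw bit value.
+0x06: 00 c2 ⇒ word 0xc200 (little)
  top 6b → 0x30 → sll [RR]
  rd: (w>>8)&0x3=0x2 → r2
  rs: (w>>6)&0x3=0x0 → r0

r0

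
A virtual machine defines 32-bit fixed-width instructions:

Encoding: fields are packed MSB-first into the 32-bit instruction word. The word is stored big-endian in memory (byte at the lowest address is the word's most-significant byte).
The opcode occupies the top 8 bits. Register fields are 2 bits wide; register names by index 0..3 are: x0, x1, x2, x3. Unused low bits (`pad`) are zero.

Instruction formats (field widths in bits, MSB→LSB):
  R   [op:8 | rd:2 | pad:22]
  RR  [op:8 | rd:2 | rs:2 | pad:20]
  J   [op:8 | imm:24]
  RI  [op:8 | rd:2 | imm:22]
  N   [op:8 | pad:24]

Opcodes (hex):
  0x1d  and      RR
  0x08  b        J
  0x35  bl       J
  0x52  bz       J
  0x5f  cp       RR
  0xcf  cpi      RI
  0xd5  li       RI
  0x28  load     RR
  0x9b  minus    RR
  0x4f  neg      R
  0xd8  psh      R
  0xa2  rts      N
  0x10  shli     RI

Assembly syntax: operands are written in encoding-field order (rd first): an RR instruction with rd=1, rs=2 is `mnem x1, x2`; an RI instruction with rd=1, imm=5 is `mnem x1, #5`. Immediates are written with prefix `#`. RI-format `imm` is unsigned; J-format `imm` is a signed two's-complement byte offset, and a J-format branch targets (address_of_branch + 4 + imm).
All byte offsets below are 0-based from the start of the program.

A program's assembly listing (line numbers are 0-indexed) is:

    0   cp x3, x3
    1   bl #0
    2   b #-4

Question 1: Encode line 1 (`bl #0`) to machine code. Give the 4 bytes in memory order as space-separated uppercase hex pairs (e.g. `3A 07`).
35 00 00 00

1. bl fields op=0x35:8|imm=0:24 → word 35000000h → 35 00 00 00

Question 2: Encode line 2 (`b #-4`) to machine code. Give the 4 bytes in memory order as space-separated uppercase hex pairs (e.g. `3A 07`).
2. b fields op=0x8:8|imm=-4:24 → word 08fffffch → 08 ff ff fc

08 FF FF FC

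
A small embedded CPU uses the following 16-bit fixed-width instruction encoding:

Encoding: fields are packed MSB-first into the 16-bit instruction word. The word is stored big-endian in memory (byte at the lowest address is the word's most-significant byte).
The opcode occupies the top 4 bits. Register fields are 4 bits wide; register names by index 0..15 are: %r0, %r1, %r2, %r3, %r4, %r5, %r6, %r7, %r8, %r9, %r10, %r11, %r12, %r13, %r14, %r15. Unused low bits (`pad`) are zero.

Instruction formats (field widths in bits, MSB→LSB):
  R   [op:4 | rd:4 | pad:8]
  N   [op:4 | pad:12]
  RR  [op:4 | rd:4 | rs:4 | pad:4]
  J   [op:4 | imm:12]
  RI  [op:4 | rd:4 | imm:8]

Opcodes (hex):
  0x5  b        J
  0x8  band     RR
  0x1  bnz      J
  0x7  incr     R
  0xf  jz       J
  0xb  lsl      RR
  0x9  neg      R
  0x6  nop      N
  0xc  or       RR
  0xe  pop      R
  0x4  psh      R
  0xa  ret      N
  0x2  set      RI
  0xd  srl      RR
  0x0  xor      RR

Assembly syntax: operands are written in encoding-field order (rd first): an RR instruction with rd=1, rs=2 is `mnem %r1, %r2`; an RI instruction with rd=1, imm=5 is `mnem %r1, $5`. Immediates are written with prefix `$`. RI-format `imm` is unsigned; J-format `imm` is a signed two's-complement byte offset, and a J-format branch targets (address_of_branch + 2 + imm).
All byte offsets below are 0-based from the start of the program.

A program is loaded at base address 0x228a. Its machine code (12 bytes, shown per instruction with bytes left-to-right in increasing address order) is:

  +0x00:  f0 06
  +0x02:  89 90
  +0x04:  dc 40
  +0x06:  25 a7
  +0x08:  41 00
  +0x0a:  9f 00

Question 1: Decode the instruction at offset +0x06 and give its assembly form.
set %r5, $167

[06] 25 a7 → 0x25a7
  op=0x25a7>>12=0x2 ⇒ set (RI)
  rd: (w>>8)&0xf=0x5 → %r5
  imm: (w>>0)&0xff=0xa7 → $167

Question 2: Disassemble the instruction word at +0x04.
@+04  big-endian(dc 40) = 0xdc40
  op=0xdc40>>12=0xd ⇒ srl (RR)
  rd@[11:8]=0xc ⇒ %r12
  rs@[7:4]=0x4 ⇒ %r4

srl %r12, %r4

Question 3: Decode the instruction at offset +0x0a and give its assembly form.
[0a] 9f 00 → 0x9f00
  opcode bits[15:12]=0x9: neg/R
  rd: (w>>8)&0xf=0xf → %r15

neg %r15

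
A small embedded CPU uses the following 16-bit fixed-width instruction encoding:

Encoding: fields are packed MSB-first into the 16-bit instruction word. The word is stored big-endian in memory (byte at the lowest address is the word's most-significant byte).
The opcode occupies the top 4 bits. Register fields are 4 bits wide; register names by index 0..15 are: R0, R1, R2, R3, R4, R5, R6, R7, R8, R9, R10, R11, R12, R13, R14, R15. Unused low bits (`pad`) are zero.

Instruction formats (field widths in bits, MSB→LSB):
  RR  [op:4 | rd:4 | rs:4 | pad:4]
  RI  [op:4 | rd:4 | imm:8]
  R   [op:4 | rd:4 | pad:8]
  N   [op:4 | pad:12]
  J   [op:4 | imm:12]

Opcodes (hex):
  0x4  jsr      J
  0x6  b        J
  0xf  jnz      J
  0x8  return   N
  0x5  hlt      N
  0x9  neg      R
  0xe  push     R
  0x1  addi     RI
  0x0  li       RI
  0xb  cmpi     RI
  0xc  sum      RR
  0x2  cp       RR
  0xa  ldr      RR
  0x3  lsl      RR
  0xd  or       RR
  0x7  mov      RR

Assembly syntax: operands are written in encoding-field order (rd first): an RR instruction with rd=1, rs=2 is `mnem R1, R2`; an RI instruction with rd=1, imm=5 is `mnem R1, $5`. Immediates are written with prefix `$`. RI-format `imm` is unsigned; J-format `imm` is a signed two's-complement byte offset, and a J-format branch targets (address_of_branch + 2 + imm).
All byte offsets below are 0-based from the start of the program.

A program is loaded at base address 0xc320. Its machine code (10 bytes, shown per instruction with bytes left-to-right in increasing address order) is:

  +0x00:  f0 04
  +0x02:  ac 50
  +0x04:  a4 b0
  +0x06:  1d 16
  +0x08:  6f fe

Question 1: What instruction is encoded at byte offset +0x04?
ldr R4, R11

@+04  big-endian(a4 b0) = 0xa4b0
  opcode bits[15:12]=0xa: ldr/RR
  rd@[11:8]=0x4 ⇒ R4
  rs@[7:4]=0xb ⇒ R11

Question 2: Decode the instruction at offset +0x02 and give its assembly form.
ldr R12, R5

@+02  big-endian(ac 50) = 0xac50
  op=0xac50>>12=0xa ⇒ ldr (RR)
  [11:8] rd=12 = R12
  [7:4] rs=5 = R5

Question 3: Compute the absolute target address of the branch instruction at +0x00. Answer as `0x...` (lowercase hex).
0xc326

@+00  big-endian(f0 04) = 0xf004
  op=0xf004>>12=0xf ⇒ jnz (J)
  [11:0] imm=4 = $4
  target = base 0xc320 + off 0x00 + 2 + imm 4 = 0xc326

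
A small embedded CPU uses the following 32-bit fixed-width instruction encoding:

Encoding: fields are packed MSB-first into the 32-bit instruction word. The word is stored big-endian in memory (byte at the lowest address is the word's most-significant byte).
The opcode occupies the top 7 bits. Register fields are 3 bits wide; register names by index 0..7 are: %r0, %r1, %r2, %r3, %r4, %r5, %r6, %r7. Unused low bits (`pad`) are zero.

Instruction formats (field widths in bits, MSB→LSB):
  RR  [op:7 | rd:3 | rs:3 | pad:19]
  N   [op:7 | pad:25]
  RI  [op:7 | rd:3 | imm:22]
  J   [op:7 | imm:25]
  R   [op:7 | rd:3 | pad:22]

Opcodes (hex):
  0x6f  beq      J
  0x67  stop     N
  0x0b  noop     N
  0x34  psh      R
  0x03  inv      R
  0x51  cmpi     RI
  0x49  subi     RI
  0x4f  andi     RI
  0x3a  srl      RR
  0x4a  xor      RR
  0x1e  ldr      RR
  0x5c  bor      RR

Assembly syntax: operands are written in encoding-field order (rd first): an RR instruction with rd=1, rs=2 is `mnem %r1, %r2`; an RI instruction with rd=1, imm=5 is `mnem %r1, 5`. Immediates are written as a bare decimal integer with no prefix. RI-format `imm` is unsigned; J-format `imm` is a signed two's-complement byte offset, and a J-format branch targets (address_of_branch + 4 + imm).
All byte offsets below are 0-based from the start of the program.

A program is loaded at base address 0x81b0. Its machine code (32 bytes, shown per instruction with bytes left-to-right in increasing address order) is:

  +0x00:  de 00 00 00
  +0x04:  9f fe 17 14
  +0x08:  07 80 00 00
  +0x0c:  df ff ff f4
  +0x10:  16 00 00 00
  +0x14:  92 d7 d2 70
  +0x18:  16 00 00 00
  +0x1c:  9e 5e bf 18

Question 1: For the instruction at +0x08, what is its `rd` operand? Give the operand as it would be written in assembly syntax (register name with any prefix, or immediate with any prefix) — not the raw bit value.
[08] 07 80 00 00 → 0x07800000
  op=0x07800000>>25=0x3 ⇒ inv (R)
  rd@[24:22]=0x6 ⇒ %r6

%r6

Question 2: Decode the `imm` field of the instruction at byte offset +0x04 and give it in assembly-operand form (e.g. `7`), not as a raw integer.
off 0x04: read 9f fe 17 14 as big → 0x9ffe1714
  opcode bits[31:25]=0x4f: andi/RI
  rd@[24:22]=0x7 ⇒ %r7
  imm@[21:0]=0x3e1714 ⇒ 4069140

4069140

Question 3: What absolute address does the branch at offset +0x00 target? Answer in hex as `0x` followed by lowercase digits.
0x81b4

@+00  big-endian(de 00 00 00) = 0xde000000
  op=0xde000000>>25=0x6f ⇒ beq (J)
  imm@[24:0]=0x0 ⇒ 0
  target = base 0x81b0 + off 0x00 + 4 + imm 0 = 0x81b4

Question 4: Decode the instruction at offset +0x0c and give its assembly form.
[0c] df ff ff f4 → 0xdffffff4
  top 7b → 0x6f → beq [J]
  imm: (w>>0)&0x1ffffff=0x1fffff4 (s25→-12) → -12

beq -12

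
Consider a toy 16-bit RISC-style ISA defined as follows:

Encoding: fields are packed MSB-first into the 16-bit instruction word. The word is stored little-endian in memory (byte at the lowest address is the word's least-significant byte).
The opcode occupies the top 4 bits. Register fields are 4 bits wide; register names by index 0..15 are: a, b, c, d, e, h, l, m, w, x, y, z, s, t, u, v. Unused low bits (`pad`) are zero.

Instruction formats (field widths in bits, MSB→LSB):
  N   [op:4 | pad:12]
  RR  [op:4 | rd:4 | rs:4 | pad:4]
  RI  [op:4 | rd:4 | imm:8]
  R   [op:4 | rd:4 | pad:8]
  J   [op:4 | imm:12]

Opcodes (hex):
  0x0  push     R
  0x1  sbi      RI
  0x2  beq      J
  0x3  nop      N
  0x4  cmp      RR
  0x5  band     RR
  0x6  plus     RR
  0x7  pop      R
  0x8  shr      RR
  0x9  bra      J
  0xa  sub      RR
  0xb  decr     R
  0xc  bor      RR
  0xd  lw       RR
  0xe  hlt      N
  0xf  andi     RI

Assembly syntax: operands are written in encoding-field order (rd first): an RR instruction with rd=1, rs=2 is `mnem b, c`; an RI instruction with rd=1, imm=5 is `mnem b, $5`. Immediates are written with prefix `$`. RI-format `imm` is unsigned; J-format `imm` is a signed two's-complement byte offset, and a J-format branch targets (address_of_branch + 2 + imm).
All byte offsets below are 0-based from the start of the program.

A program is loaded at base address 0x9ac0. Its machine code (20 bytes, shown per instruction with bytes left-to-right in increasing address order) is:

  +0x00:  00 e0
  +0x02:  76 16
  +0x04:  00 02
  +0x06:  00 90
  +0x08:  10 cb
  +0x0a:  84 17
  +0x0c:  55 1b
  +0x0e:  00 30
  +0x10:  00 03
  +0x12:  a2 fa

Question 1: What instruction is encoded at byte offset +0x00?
+0x00: 00 e0 ⇒ word 0xe000 (little)
  top 4b → 0xe → hlt [N]

hlt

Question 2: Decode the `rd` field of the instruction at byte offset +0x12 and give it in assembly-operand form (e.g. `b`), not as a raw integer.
[12] a2 fa → 0xfaa2
  opcode bits[15:12]=0xf: andi/RI
  [11:8] rd=10 = y
  [7:0] imm=162 = $162

y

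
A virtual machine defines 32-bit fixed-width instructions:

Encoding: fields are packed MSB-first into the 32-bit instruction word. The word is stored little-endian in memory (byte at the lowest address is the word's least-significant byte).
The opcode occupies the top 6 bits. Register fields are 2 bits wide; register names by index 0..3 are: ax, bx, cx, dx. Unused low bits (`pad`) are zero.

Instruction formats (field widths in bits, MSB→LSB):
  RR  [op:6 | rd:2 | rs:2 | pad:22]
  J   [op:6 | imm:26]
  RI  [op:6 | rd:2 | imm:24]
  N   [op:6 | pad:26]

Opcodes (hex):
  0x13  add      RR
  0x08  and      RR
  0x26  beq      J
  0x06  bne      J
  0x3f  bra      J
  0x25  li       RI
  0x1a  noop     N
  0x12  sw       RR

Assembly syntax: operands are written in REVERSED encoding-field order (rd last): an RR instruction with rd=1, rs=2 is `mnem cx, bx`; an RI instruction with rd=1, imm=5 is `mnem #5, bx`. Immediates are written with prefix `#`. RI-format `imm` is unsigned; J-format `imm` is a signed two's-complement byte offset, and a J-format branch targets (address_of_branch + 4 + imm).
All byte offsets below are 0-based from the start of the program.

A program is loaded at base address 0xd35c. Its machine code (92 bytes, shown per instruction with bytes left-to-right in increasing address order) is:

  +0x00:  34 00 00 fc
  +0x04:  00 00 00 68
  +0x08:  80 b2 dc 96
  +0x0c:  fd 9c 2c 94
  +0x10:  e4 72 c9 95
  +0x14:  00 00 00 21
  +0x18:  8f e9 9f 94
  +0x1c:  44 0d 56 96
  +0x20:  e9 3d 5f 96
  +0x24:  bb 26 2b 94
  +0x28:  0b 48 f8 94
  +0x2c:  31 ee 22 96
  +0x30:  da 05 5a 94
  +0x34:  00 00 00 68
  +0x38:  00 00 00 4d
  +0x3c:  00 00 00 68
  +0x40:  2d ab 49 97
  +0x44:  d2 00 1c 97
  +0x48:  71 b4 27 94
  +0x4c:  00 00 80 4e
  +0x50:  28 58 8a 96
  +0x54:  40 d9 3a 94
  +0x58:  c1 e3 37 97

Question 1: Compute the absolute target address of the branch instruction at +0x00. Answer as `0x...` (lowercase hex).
0xd394

[00] 34 00 00 fc → 0xfc000034
  op=0xfc000034>>26=0x3f ⇒ bra (J)
  imm: (w>>0)&0x3ffffff=0x34 → #52
  target = base 0xd35c + off 0x00 + 4 + imm 52 = 0xd394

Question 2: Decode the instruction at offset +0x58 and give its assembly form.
li #3662785, dx

@+58  little-endian(c1 e3 37 97) = 0x9737e3c1
  top 6b → 0x25 → li [RI]
  rd: (w>>24)&0x3=0x3 → dx
  imm: (w>>0)&0xffffff=0x37e3c1 → #3662785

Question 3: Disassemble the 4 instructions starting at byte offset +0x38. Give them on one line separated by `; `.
@+38  little-endian(00 00 00 4d) = 0x4d000000
  top 6b → 0x13 → add [RR]
  rd: (w>>24)&0x3=0x1 → bx
  rs: (w>>22)&0x3=0x0 → ax
@+3c  little-endian(00 00 00 68) = 0x68000000
  top 6b → 0x1a → noop [N]
@+40  little-endian(2d ab 49 97) = 0x9749ab2d
  top 6b → 0x25 → li [RI]
  rd: (w>>24)&0x3=0x3 → dx
  imm: (w>>0)&0xffffff=0x49ab2d → #4827949
@+44  little-endian(d2 00 1c 97) = 0x971c00d2
  top 6b → 0x25 → li [RI]
  rd: (w>>24)&0x3=0x3 → dx
  imm: (w>>0)&0xffffff=0x1c00d2 → #1835218

add ax, bx; noop; li #4827949, dx; li #1835218, dx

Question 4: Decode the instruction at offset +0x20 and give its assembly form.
li #6241769, cx

+0x20: e9 3d 5f 96 ⇒ word 0x965f3de9 (little)
  opcode bits[31:26]=0x25: li/RI
  [25:24] rd=2 = cx
  [23:0] imm=6241769 = #6241769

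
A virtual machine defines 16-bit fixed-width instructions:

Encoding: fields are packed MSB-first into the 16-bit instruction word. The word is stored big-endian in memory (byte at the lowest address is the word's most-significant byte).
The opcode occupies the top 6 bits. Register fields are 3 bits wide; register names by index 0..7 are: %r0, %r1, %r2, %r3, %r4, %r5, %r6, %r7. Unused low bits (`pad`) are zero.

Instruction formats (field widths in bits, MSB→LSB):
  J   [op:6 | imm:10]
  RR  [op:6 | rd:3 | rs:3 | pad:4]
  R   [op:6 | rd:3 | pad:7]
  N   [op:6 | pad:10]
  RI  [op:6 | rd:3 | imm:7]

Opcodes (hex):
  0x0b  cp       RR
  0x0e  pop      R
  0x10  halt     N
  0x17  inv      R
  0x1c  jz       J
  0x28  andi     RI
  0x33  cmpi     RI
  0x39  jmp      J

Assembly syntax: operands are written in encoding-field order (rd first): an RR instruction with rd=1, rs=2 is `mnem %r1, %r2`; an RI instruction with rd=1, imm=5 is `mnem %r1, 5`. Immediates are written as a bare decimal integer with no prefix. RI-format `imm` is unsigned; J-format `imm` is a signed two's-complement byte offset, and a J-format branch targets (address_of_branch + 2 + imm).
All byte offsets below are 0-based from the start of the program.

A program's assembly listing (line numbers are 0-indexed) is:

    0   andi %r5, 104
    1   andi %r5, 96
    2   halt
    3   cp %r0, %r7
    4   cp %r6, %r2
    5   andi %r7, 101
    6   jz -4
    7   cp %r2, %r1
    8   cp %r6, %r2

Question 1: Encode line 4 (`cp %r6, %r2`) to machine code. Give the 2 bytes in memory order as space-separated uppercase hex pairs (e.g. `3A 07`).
2F 20

L4: cp op=0xb:6|rd=6:3|rs=2:3|pad=0:4 ⇒ 0x2f20 ⇒ big 2f 20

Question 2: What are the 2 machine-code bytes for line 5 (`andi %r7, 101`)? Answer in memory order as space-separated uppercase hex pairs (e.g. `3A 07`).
5. andi fields op=0x28:6|rd=7:3|imm=101:7 → word a3e5h → a3 e5

A3 E5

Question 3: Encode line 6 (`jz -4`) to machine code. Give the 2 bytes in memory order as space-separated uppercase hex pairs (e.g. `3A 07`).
73 FC

6. jz fields op=0x1c:6|imm=-4:10 → word 73fch → 73 fc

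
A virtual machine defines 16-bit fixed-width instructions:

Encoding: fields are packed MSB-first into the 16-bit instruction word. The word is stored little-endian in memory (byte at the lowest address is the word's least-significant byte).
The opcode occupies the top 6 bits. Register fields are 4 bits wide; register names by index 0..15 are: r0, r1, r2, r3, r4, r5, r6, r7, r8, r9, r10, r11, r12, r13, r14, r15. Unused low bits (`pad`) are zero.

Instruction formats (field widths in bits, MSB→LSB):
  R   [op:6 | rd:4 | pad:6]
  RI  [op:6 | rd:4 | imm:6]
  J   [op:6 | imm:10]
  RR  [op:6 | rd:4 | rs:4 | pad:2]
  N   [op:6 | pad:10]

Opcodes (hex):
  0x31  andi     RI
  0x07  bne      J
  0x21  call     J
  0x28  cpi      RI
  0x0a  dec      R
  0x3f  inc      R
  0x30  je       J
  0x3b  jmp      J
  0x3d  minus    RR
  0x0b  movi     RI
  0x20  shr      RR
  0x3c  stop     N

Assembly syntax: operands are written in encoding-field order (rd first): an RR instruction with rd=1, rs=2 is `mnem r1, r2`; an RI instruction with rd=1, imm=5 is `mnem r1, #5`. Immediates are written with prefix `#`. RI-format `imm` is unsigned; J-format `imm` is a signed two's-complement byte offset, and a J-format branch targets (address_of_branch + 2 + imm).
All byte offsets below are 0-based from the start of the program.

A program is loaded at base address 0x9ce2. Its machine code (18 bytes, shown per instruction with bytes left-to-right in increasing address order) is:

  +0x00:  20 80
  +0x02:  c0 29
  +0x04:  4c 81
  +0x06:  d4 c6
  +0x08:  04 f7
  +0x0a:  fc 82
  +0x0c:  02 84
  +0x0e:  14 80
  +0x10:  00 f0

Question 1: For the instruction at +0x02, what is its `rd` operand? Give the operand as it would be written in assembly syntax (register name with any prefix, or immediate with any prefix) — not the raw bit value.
[02] c0 29 → 0x29c0
  top 6b → 0xa → dec [R]
  [9:6] rd=7 = r7

r7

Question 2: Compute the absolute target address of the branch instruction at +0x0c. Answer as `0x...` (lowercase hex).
0x9cf2

off 0x0c: read 02 84 as little → 0x8402
  top 6b → 0x21 → call [J]
  imm: (w>>0)&0x3ff=0x2 → #2
  target = base 0x9ce2 + off 0x0c + 2 + imm 2 = 0x9cf2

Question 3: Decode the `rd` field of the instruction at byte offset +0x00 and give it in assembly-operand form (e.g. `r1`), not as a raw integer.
r0

@+00  little-endian(20 80) = 0x8020
  top 6b → 0x20 → shr [RR]
  rd@[9:6]=0x0 ⇒ r0
  rs@[5:2]=0x8 ⇒ r8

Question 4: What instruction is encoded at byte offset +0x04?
shr r5, r3

@+04  little-endian(4c 81) = 0x814c
  opcode bits[15:10]=0x20: shr/RR
  rd@[9:6]=0x5 ⇒ r5
  rs@[5:2]=0x3 ⇒ r3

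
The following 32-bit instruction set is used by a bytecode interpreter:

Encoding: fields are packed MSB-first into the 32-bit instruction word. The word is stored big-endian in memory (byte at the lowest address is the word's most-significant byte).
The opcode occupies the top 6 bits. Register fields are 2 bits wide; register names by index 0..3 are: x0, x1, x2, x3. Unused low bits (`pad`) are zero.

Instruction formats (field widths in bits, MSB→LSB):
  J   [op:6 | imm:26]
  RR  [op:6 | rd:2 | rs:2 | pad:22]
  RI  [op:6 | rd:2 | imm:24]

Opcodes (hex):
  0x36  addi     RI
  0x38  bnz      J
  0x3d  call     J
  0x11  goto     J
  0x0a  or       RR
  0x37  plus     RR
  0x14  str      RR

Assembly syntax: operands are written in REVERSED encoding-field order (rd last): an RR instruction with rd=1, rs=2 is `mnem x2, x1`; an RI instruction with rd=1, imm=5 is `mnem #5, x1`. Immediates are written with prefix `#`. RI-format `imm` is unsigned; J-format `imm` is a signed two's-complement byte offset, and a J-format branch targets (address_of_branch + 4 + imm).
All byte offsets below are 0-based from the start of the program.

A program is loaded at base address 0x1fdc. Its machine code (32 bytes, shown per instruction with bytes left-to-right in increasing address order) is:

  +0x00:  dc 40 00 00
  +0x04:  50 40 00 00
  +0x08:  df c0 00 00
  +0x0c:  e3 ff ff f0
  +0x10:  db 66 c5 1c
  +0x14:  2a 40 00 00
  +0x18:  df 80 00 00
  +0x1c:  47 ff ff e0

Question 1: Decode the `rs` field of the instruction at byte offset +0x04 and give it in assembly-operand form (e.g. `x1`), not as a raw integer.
x1

off 0x04: read 50 40 00 00 as big → 0x50400000
  top 6b → 0x14 → str [RR]
  rd: (w>>24)&0x3=0x0 → x0
  rs: (w>>22)&0x3=0x1 → x1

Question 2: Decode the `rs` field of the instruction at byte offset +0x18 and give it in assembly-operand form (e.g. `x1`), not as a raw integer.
off 0x18: read df 80 00 00 as big → 0xdf800000
  top 6b → 0x37 → plus [RR]
  rd: (w>>24)&0x3=0x3 → x3
  rs: (w>>22)&0x3=0x2 → x2

x2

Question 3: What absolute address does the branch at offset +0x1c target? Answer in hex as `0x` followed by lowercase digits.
@+1c  big-endian(47 ff ff e0) = 0x47ffffe0
  op=0x47ffffe0>>26=0x11 ⇒ goto (J)
  imm@[25:0]=0x3ffffe0 (s26→-32) ⇒ #-32
  target = base 0x1fdc + off 0x1c + 4 + imm -32 = 0x1fdc

0x1fdc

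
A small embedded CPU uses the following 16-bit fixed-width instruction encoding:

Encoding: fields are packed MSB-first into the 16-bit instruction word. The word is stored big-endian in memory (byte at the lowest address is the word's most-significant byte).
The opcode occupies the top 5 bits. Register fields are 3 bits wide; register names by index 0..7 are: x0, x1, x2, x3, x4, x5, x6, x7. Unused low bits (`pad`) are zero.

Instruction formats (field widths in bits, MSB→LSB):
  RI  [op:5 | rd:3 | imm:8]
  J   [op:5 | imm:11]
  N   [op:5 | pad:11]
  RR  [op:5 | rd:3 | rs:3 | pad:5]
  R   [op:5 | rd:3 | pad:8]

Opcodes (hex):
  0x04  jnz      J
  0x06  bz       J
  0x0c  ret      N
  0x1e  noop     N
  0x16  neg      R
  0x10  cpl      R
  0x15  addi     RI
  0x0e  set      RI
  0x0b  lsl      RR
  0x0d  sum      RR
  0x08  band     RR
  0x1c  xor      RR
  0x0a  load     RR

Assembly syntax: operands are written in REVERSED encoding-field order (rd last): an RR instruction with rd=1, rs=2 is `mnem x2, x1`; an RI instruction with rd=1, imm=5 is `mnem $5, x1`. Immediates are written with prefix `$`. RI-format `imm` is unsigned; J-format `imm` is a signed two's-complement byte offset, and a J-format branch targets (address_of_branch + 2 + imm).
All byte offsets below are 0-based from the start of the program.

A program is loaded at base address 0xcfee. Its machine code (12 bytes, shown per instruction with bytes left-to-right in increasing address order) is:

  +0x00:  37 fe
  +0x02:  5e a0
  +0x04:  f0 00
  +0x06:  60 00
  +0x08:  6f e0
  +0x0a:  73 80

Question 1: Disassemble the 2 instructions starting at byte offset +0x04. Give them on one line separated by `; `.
noop; ret

[04] f0 00 → 0xf000
  top 5b → 0x1e → noop [N]
[06] 60 00 → 0x6000
  top 5b → 0xc → ret [N]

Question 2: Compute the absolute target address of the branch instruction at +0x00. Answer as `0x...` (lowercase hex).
@+00  big-endian(37 fe) = 0x37fe
  op=0x37fe>>11=0x6 ⇒ bz (J)
  imm@[10:0]=0x7fe (s11→-2) ⇒ $-2
  target = base 0xcfee + off 0x00 + 2 + imm -2 = 0xcfee

0xcfee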